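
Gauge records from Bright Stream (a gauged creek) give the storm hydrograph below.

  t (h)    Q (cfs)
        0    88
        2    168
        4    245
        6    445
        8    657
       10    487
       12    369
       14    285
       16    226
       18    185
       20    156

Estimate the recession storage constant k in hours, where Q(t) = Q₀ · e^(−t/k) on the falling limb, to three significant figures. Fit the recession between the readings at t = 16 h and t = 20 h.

On the falling limb, Q drops from 226 to 156 cfs between t = 16 h and t = 20 h (Δt = 4 h).
k = −Δt / ln(Q₂/Q₁) = −4 / ln(156/226) = 10.8 h.

k ≈ 10.8 h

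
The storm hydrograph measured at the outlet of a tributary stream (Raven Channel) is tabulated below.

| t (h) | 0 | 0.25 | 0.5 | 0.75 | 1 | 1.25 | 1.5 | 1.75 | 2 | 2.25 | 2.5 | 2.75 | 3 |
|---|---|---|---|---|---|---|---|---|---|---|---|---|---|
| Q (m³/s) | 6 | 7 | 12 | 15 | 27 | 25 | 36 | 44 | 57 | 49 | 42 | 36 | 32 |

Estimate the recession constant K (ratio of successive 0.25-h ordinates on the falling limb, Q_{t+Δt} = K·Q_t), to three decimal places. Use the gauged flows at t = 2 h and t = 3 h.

K ≈ 0.866

Using the recession-limb readings at t = 2 h and t = 3 h: Q falls from 57 to 32 m³/s over 4 intervals.
K = (Q₂/Q₁)^(1/4) = (32/57)^(1/4) = 0.866.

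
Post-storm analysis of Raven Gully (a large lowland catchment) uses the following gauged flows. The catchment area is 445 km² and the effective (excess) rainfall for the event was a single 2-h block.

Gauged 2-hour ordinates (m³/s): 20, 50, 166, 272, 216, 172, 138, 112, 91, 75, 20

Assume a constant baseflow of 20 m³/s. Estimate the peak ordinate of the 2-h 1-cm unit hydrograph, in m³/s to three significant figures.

U_p ≈ 140 m³/s

Direct runoff: 0.0, 30.0, 146.0, 252.0, 196.0, 152.0, 118.0, 92.0, 71.0, 55.0, 0.0 m³/s; ΣQ_DR = 1112 m³/s, peak = 252.0 m³/s.
Runoff depth d = ΣQ_DR·Δt / A = 1112 × 7200 / (445 km²) = 17.99 mm.
The 1-cm UH is the DRH scaled by (10 mm)/d, so U_p = 252.0 × 10/17.99 = 140 m³/s.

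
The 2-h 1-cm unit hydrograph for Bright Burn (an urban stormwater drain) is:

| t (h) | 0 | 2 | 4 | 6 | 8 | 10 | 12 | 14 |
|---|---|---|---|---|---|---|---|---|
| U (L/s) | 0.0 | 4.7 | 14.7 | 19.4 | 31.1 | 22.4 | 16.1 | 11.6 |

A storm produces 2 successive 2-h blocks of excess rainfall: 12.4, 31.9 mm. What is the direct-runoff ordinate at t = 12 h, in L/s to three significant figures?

Q ≈ 91.4 L/s

By discrete convolution, Q_j = Σ (P_i / 10 mm) · U_{j−i}.
At t = 12 h (j=6): Q = (12.4/10)·16.1 + (31.9/10)·22.4 = 91.4 L/s.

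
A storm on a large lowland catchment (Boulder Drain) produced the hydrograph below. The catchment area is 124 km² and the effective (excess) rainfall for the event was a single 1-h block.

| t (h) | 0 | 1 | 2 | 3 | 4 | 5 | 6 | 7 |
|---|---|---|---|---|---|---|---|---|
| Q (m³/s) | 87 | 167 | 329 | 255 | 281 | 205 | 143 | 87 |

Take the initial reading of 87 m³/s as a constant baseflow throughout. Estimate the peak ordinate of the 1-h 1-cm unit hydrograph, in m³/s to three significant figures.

Direct runoff: 0.0, 80.0, 242.0, 168.0, 194.0, 118.0, 56.0, 0.0 m³/s; ΣQ_DR = 858.0 m³/s, peak = 242.0 m³/s.
Runoff depth d = ΣQ_DR·Δt / A = 858.0 × 3600 / (124 km²) = 24.91 mm.
The 1-cm UH is the DRH scaled by (10 mm)/d, so U_p = 242.0 × 10/24.91 = 97.2 m³/s.

U_p ≈ 97.2 m³/s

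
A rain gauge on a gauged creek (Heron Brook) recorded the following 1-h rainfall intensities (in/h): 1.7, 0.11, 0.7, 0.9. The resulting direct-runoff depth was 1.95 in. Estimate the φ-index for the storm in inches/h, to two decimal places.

φ ≈ 0.45 in/h

Only the 3 blocks with intensity above φ contribute runoff: 1.7, 0.7, 0.9 in/h.
Σ(I−φ)·Δt = d  ⇒  (1.7+0.7+0.9 − 3φ)·1 = 1.95
φ = (3.300 − 1.95/1) / 3 = 0.45 in/h.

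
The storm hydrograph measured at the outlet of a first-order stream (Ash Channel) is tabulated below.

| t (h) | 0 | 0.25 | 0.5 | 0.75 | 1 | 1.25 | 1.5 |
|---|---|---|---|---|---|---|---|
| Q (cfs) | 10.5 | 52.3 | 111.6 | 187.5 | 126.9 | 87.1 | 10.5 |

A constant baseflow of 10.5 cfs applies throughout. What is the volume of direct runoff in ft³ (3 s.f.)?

V ≈ 4.62 × 10^5 ft³

Direct-runoff ordinates (Q − Q_b): 0.0, 41.8, 101.1, 177.0, 116.4, 76.6, 0.0 cfs.
ΣQ_DR = 512.9 cfs.
With Δt = 0.25 h = 900 s, V = ΣQ_DR · Δt = 512.9 × 900 = 4.62 × 10^5 ft³.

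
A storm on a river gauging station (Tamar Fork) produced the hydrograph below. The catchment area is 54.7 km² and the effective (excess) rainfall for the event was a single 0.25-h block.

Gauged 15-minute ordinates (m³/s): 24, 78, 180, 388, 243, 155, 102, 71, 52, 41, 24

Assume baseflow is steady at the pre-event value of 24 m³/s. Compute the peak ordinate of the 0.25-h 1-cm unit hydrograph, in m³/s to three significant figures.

U_p ≈ 202 m³/s

Direct runoff: 0.0, 54.0, 156.0, 364.0, 219.0, 131.0, 78.0, 47.0, 28.0, 17.0, 0.0 m³/s; ΣQ_DR = 1094 m³/s, peak = 364.0 m³/s.
Runoff depth d = ΣQ_DR·Δt / A = 1094 × 900 / (54.7 km²) = 18.00 mm.
The 1-cm UH is the DRH scaled by (10 mm)/d, so U_p = 364.0 × 10/18.00 = 202 m³/s.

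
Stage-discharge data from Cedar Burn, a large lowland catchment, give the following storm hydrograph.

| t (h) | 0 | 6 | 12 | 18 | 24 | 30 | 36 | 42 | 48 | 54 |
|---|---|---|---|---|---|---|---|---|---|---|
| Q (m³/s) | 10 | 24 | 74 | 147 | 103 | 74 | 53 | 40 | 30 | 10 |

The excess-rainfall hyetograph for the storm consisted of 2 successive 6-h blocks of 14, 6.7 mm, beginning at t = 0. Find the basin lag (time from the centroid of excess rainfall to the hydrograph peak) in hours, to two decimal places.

t_L ≈ 13.06 h

Centroid of excess rainfall: t_c = Σ P_i·t̄_i / ΣP_i = 4.9420 h (block centres at 3, 9 h).
Hydrograph peak occurs at t = 18 h, so basin lag t_L = 18 − 4.9420 = 13.06 h.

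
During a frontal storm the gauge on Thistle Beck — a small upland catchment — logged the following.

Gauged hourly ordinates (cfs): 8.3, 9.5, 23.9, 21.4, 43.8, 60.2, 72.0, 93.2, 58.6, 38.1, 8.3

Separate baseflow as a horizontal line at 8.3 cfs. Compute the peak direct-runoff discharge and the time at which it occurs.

Subtracting baseflow gives direct-runoff ordinates: 0.0, 1.2, 15.6, 13.1, 35.5, 51.9, 63.7, 84.9, 50.3, 29.8, 0.0 cfs.
The maximum is 84.9 cfs, occurring at the reading for t = 7 h.

Q_p = 84.9 cfs at t = 7 h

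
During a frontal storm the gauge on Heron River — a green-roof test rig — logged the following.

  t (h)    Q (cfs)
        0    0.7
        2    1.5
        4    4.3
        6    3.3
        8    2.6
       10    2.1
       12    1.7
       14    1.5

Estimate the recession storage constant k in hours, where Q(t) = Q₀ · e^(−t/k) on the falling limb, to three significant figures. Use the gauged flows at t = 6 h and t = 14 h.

k ≈ 10.1 h

On the falling limb, Q drops from 3.3 to 1.5 cfs between t = 6 h and t = 14 h (Δt = 8 h).
k = −Δt / ln(Q₂/Q₁) = −8 / ln(1.5/3.3) = 10.1 h.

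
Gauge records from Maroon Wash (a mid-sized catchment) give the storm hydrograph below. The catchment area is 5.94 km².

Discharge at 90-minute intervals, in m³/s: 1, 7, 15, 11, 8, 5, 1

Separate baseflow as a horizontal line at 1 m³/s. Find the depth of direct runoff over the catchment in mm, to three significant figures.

Direct runoff: 0.0, 6.0, 14.0, 10.0, 7.0, 4.0, 0.0 m³/s; ΣQ_DR = 41.00 m³/s.
V = ΣQ_DR · Δt = 41.00 × 5400 s = 2.214 × 10^5 m³.
Over A = 5.94 km², depth = V / A = 37.3 mm.

d ≈ 37.3 mm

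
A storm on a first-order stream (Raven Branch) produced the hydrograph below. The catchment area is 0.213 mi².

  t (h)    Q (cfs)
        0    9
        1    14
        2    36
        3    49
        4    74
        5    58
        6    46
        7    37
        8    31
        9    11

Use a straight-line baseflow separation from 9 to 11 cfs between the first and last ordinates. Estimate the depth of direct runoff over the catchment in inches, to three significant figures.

Direct runoff: 0.00, 4.78, 26.56, 39.33, 64.11, 47.89, 35.67, 26.44, 20.22, 0.00 cfs; ΣQ_DR = 265.0 cfs.
V = ΣQ_DR · Δt = 265.0 × 3600 s = 9.540 × 10^5 ft³.
Over A = 0.213 mi², depth = V / A = 1.93 in.

d ≈ 1.93 in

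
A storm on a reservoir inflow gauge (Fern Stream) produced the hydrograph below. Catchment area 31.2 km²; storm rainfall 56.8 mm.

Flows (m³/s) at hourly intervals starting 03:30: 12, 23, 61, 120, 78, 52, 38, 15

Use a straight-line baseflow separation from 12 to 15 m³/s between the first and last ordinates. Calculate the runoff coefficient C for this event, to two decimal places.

C ≈ 0.59

ΣQ_DR = 291.0 m³/s; V = ΣQ_DR·Δt = 1.048 × 10^6 m³.
Runoff depth d = V / A = 33.58 mm.
C = d / P = 33.58 / 56.8 = 0.59.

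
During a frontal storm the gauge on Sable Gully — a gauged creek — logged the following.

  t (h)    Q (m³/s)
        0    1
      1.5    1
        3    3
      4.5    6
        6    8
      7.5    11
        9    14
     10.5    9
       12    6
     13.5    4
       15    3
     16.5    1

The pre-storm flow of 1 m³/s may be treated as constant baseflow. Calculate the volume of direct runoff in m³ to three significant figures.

V ≈ 2.97 × 10^5 m³

Direct-runoff ordinates (Q − Q_b): 0.0, 0.0, 2.0, 5.0, 7.0, 10.0, 13.0, 8.0, 5.0, 3.0, 2.0, 0.0 m³/s.
ΣQ_DR = 55.00 m³/s.
With Δt = 1.5 h = 5400 s, V = ΣQ_DR · Δt = 55.00 × 5400 = 2.97 × 10^5 m³.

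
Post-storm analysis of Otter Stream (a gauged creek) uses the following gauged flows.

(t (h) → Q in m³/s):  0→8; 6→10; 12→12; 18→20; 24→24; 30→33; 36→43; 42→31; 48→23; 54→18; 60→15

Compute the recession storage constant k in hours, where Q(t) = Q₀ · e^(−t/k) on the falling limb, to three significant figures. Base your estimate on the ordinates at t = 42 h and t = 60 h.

On the falling limb, Q drops from 31 to 15 m³/s between t = 42 h and t = 60 h (Δt = 18 h).
k = −Δt / ln(Q₂/Q₁) = −18 / ln(15/31) = 24.8 h.

k ≈ 24.8 h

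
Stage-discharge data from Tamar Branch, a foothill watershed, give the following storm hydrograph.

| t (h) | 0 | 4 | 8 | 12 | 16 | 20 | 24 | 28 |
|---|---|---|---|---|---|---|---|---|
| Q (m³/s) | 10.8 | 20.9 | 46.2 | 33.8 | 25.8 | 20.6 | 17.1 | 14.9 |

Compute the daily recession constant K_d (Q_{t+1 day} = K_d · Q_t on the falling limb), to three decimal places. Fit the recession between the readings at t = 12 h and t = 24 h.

K_d ≈ 0.256

Between t = 12 h and t = 24 h the flow falls from 33.8 to 17.1 m³/s over 3×4 h = 12 h.
Per-interval ratio K = (17.1/33.8)^(1/3) = 0.7968; K_d = K^(24/4) = 0.256.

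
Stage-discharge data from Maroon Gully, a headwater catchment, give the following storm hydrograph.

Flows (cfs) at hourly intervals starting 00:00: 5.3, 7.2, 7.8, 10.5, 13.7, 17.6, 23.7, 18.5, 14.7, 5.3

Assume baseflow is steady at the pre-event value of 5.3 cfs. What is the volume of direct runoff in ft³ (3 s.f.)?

V ≈ 2.57 × 10^5 ft³

Direct-runoff ordinates (Q − Q_b): 0.0, 1.9, 2.5, 5.2, 8.4, 12.3, 18.4, 13.2, 9.4, 0.0 cfs.
ΣQ_DR = 71.30 cfs.
With Δt = 1 h = 3600 s, V = ΣQ_DR · Δt = 71.30 × 3600 = 2.57 × 10^5 ft³.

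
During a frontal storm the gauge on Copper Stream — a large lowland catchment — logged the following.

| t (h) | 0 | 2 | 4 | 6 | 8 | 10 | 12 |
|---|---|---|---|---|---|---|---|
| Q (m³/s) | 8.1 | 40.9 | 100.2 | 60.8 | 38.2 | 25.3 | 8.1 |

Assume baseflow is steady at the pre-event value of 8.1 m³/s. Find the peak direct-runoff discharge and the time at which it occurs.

Q_p = 92.1 m³/s at t = 4 h

Subtracting baseflow gives direct-runoff ordinates: 0.0, 32.8, 92.1, 52.7, 30.1, 17.2, 0.0 m³/s.
The maximum is 92.1 m³/s, occurring at the reading for t = 4 h.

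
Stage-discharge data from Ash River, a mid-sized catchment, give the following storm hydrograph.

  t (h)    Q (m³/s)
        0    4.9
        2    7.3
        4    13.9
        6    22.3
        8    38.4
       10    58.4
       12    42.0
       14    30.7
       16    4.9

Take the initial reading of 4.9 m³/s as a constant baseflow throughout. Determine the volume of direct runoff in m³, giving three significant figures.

V ≈ 1.29 × 10^6 m³

Direct-runoff ordinates (Q − Q_b): 0.0, 2.4, 9.0, 17.4, 33.5, 53.5, 37.1, 25.8, 0.0 m³/s.
ΣQ_DR = 178.7 m³/s.
With Δt = 2 h = 7200 s, V = ΣQ_DR · Δt = 178.7 × 7200 = 1.29 × 10^6 m³.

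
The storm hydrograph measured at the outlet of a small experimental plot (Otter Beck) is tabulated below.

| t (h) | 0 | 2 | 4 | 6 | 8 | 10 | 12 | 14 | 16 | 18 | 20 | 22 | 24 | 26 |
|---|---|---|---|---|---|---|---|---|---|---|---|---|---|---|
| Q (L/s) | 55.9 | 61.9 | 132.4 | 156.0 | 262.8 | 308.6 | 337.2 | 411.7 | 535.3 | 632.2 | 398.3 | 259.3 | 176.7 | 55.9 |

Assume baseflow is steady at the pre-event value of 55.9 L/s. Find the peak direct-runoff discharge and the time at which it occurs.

Subtracting baseflow gives direct-runoff ordinates: 0.0, 6.0, 76.5, 100.1, 206.9, 252.7, 281.3, 355.8, 479.4, 576.3, 342.4, 203.4, 120.8, 0.0 L/s.
The maximum is 576.3 L/s, occurring at the reading for t = 18 h.

Q_p = 576.3 L/s at t = 18 h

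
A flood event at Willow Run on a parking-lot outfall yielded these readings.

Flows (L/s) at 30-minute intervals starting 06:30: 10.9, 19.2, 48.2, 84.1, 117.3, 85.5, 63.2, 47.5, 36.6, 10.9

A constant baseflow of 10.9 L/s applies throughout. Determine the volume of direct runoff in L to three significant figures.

V ≈ 7.46 × 10^5 L

Direct-runoff ordinates (Q − Q_b): 0.0, 8.3, 37.3, 73.2, 106.4, 74.6, 52.3, 36.6, 25.7, 0.0 L/s.
ΣQ_DR = 414.4 L/s.
With Δt = 0.5 h = 1800 s, V = ΣQ_DR · Δt = 414.4 × 1800 = 7.46 × 10^5 L.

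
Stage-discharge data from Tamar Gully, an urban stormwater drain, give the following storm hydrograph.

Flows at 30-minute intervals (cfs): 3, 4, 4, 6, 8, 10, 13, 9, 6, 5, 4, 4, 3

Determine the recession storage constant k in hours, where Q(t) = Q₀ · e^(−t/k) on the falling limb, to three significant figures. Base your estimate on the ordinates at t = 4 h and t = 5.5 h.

k ≈ 3.70 h

On the falling limb, Q drops from 6 to 4 cfs between t = 4 h and t = 5.5 h (Δt = 1.5 h).
k = −Δt / ln(Q₂/Q₁) = −1.5 / ln(4/6) = 3.70 h.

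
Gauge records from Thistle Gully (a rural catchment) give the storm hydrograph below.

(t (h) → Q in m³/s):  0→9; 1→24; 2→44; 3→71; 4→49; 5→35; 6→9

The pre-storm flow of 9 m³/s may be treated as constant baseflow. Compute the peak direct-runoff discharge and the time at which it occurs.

Q_p = 62.0 m³/s at t = 3 h

Subtracting baseflow gives direct-runoff ordinates: 0.0, 15.0, 35.0, 62.0, 40.0, 26.0, 0.0 m³/s.
The maximum is 62.0 m³/s, occurring at the reading for t = 3 h.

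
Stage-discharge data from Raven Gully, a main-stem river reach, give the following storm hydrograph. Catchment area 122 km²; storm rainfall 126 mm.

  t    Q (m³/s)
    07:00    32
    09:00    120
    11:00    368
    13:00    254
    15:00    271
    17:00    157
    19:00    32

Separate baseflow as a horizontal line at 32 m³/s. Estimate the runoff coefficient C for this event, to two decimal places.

C ≈ 0.47

ΣQ_DR = 1010 m³/s; V = ΣQ_DR·Δt = 7.272 × 10^6 m³.
Runoff depth d = V / A = 59.61 mm.
C = d / P = 59.61 / 126 = 0.47.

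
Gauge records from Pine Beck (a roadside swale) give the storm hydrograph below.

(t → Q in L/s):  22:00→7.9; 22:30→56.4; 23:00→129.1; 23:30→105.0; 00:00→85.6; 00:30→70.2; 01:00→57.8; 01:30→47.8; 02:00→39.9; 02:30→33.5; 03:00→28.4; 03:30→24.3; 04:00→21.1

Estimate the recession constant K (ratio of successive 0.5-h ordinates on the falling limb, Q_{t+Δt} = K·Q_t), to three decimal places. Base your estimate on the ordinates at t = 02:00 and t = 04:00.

K ≈ 0.853

Using the recession-limb readings at t = 02:00 and t = 04:00: Q falls from 39.9 to 21.1 L/s over 4 intervals.
K = (Q₂/Q₁)^(1/4) = (21.1/39.9)^(1/4) = 0.853.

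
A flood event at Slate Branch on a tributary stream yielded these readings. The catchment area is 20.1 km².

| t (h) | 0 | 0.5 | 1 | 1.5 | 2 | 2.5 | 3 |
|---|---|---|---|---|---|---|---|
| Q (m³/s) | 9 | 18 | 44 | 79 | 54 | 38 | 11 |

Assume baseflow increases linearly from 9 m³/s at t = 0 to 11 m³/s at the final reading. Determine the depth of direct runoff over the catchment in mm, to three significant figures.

d ≈ 16.4 mm

Direct runoff: 0.00, 8.67, 34.33, 69.00, 43.67, 27.33, 0.00 m³/s; ΣQ_DR = 183.0 m³/s.
V = ΣQ_DR · Δt = 183.0 × 1800 s = 3.294 × 10^5 m³.
Over A = 20.1 km², depth = V / A = 16.4 mm.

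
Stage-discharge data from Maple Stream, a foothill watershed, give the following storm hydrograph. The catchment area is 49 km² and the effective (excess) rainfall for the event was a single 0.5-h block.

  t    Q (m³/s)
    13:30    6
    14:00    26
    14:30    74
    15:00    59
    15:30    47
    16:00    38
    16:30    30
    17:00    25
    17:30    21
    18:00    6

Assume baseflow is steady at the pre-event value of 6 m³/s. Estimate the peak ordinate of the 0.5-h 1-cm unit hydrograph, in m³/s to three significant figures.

U_p ≈ 68.1 m³/s

Direct runoff: 0.0, 20.0, 68.0, 53.0, 41.0, 32.0, 24.0, 19.0, 15.0, 0.0 m³/s; ΣQ_DR = 272.0 m³/s, peak = 68.0 m³/s.
Runoff depth d = ΣQ_DR·Δt / A = 272.0 × 1800 / (49 km²) = 9.992 mm.
The 1-cm UH is the DRH scaled by (10 mm)/d, so U_p = 68.0 × 10/9.992 = 68.1 m³/s.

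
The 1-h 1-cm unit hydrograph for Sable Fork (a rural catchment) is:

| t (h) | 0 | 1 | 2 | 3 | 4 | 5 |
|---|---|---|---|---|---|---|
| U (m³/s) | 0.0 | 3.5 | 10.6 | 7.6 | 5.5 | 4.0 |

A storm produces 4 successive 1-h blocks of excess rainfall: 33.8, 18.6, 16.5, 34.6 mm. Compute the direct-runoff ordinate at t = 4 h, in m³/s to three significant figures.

Q ≈ 62.3 m³/s

By discrete convolution, Q_j = Σ (P_i / 10 mm) · U_{j−i}.
At t = 4 h (j=4): Q = (33.8/10)·5.5 + (18.6/10)·7.6 + (16.5/10)·10.6 + (34.6/10)·3.5 = 62.3 m³/s.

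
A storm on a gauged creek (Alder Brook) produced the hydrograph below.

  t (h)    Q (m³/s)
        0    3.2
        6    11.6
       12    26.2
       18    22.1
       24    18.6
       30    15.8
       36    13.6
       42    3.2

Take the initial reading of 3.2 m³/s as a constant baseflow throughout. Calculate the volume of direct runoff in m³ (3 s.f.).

V ≈ 1.92 × 10^6 m³

Direct-runoff ordinates (Q − Q_b): 0.0, 8.4, 23.0, 18.9, 15.4, 12.6, 10.4, 0.0 m³/s.
ΣQ_DR = 88.70 m³/s.
With Δt = 6 h = 21600 s, V = ΣQ_DR · Δt = 88.70 × 21600 = 1.92 × 10^6 m³.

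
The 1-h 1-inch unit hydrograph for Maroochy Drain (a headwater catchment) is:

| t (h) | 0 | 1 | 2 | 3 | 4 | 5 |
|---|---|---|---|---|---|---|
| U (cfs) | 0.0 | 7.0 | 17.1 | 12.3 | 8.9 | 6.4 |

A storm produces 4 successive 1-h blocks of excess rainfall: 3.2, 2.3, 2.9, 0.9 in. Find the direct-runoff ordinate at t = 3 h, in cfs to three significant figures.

Q ≈ 99.0 cfs

By discrete convolution, Q_j = Σ (P_i / 1 in) · U_{j−i}.
At t = 3 h (j=3): Q = (3.2/1)·12.3 + (2.3/1)·17.1 + (2.9/1)·7.0 + (0.9/1)·0.0 = 99.0 cfs.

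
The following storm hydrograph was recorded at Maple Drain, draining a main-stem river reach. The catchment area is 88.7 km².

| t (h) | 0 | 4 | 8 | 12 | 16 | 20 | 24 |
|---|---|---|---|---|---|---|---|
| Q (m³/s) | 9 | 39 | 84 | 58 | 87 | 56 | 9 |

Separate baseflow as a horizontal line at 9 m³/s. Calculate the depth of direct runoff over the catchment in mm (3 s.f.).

Direct runoff: 0.0, 30.0, 75.0, 49.0, 78.0, 47.0, 0.0 m³/s; ΣQ_DR = 279.0 m³/s.
V = ΣQ_DR · Δt = 279.0 × 14400 s = 4.018 × 10^6 m³.
Over A = 88.7 km², depth = V / A = 45.3 mm.

d ≈ 45.3 mm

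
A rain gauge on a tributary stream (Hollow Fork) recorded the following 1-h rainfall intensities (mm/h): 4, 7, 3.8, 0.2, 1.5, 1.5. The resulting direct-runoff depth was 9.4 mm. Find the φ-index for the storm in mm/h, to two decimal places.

φ ≈ 1.80 mm/h

Only the 3 blocks with intensity above φ contribute runoff: 4, 7, 3.8 mm/h.
Σ(I−φ)·Δt = d  ⇒  (4+7+3.8 − 3φ)·1 = 9.4
φ = (14.80 − 9.4/1) / 3 = 1.80 mm/h.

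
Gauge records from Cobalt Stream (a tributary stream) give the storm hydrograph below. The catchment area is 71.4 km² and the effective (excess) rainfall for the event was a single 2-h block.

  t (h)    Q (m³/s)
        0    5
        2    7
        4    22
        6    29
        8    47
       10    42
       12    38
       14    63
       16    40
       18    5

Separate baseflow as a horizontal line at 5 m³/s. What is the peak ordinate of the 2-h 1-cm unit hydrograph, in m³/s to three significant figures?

U_p ≈ 23.2 m³/s

Direct runoff: 0.0, 2.0, 17.0, 24.0, 42.0, 37.0, 33.0, 58.0, 35.0, 0.0 m³/s; ΣQ_DR = 248.0 m³/s, peak = 58.0 m³/s.
Runoff depth d = ΣQ_DR·Δt / A = 248.0 × 7200 / (71.4 km²) = 25.01 mm.
The 1-cm UH is the DRH scaled by (10 mm)/d, so U_p = 58.0 × 10/25.01 = 23.2 m³/s.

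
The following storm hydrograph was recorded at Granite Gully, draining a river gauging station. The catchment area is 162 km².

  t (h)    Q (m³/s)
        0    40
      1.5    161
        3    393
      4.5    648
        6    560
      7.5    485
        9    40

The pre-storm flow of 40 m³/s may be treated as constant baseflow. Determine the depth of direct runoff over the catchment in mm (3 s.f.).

d ≈ 68.2 mm

Direct runoff: 0.0, 121.0, 353.0, 608.0, 520.0, 445.0, 0.0 m³/s; ΣQ_DR = 2047 m³/s.
V = ΣQ_DR · Δt = 2047 × 5400 s = 1.105 × 10^7 m³.
Over A = 162 km², depth = V / A = 68.2 mm.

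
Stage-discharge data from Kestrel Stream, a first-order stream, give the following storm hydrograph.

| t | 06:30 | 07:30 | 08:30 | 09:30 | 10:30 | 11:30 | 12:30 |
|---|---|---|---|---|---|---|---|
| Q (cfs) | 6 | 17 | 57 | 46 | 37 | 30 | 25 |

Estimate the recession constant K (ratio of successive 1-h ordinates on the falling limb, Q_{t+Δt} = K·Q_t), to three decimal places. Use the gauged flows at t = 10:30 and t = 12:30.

K ≈ 0.822

Using the recession-limb readings at t = 10:30 and t = 12:30: Q falls from 37 to 25 cfs over 2 intervals.
K = (Q₂/Q₁)^(1/2) = (25/37)^(1/2) = 0.822.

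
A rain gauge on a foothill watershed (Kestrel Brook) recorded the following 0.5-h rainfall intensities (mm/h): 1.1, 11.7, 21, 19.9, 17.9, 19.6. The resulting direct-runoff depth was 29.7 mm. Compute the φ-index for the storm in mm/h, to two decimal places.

Only the 5 blocks with intensity above φ contribute runoff: 11.7, 21, 19.9, 17.9, 19.6 mm/h.
Σ(I−φ)·Δt = d  ⇒  (11.7+21+19.9+17.9+19.6 − 5φ)·0.5 = 29.7
φ = (90.10 − 29.7/0.5) / 5 = 6.14 mm/h.

φ ≈ 6.14 mm/h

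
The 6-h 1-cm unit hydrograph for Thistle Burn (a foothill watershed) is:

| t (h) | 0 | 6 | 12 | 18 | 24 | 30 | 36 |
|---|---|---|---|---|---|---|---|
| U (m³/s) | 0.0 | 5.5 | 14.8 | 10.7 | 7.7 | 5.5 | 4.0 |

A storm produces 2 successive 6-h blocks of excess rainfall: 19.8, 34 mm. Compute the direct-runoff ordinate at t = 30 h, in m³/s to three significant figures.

By discrete convolution, Q_j = Σ (P_i / 10 mm) · U_{j−i}.
At t = 30 h (j=5): Q = (19.8/10)·5.5 + (34/10)·7.7 = 37.1 m³/s.

Q ≈ 37.1 m³/s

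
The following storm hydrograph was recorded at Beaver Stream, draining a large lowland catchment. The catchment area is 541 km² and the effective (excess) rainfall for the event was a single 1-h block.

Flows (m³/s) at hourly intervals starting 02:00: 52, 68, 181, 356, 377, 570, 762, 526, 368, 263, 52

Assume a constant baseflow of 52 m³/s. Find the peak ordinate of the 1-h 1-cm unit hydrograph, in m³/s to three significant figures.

Direct runoff: 0.0, 16.0, 129.0, 304.0, 325.0, 518.0, 710.0, 474.0, 316.0, 211.0, 0.0 m³/s; ΣQ_DR = 3003 m³/s, peak = 710.0 m³/s.
Runoff depth d = ΣQ_DR·Δt / A = 3003 × 3600 / (541 km²) = 19.98 mm.
The 1-cm UH is the DRH scaled by (10 mm)/d, so U_p = 710.0 × 10/19.98 = 355 m³/s.

U_p ≈ 355 m³/s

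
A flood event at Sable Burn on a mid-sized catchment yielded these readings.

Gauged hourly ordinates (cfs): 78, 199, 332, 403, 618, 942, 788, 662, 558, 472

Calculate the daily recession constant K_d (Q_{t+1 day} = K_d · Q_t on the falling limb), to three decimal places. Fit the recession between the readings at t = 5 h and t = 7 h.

Between t = 5 h and t = 7 h the flow falls from 942 to 662 cfs over 2×1 h = 2 h.
Per-interval ratio K = (662/942)^(1/2) = 0.8383; K_d = K^(24/1) = 0.015.

K_d ≈ 0.015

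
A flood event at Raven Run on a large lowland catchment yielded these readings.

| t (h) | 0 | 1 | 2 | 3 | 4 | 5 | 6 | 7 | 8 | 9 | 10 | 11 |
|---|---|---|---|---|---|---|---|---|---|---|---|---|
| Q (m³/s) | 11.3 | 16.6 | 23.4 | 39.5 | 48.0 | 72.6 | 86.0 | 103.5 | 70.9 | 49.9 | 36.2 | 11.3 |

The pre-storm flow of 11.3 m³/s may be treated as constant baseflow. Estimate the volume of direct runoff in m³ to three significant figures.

Direct-runoff ordinates (Q − Q_b): 0.0, 5.3, 12.1, 28.2, 36.7, 61.3, 74.7, 92.2, 59.6, 38.6, 24.9, 0.0 m³/s.
ΣQ_DR = 433.6 m³/s.
With Δt = 1 h = 3600 s, V = ΣQ_DR · Δt = 433.6 × 3600 = 1.56 × 10^6 m³.

V ≈ 1.56 × 10^6 m³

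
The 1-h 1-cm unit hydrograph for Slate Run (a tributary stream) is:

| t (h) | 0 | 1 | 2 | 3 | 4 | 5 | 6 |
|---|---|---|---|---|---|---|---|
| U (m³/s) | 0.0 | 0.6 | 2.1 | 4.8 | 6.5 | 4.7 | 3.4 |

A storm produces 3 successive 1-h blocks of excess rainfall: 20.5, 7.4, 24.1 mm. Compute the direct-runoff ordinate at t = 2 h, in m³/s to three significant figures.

By discrete convolution, Q_j = Σ (P_i / 10 mm) · U_{j−i}.
At t = 2 h (j=2): Q = (20.5/10)·2.1 + (7.4/10)·0.6 + (24.1/10)·0.0 = 4.75 m³/s.

Q ≈ 4.75 m³/s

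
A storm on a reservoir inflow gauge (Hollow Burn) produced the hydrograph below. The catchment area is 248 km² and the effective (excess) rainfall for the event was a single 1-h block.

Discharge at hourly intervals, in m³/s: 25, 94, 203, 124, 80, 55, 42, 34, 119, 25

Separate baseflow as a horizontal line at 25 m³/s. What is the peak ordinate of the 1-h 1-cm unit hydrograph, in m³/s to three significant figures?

U_p ≈ 223 m³/s

Direct runoff: 0.0, 69.0, 178.0, 99.0, 55.0, 30.0, 17.0, 9.0, 94.0, 0.0 m³/s; ΣQ_DR = 551.0 m³/s, peak = 178.0 m³/s.
Runoff depth d = ΣQ_DR·Δt / A = 551.0 × 3600 / (248 km²) = 7.998 mm.
The 1-cm UH is the DRH scaled by (10 mm)/d, so U_p = 178.0 × 10/7.998 = 223 m³/s.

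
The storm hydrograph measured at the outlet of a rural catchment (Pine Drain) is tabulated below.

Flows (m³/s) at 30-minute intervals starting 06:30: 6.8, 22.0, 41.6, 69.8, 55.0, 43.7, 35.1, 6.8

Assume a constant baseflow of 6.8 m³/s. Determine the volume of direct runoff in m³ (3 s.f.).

V ≈ 4.08 × 10^5 m³

Direct-runoff ordinates (Q − Q_b): 0.0, 15.2, 34.8, 63.0, 48.2, 36.9, 28.3, 0.0 m³/s.
ΣQ_DR = 226.4 m³/s.
With Δt = 0.5 h = 1800 s, V = ΣQ_DR · Δt = 226.4 × 1800 = 4.08 × 10^5 m³.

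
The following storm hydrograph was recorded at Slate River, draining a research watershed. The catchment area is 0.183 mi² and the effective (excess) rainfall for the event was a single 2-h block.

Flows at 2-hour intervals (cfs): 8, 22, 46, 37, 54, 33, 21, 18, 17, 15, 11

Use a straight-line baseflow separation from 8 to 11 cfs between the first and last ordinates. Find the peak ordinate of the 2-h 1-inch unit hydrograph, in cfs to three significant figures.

U_p ≈ 14.9 cfs

Direct runoff: 0.00, 13.70, 37.40, 28.10, 44.80, 23.50, 11.20, 7.90, 6.60, 4.30, 0.00 cfs; ΣQ_DR = 177.5 cfs, peak = 44.80 cfs.
Runoff depth d = ΣQ_DR·Δt / A = 177.5 × 7200 / (0.183 mi²) = 3.006 in.
The 1-inch UH is the DRH scaled by (1 in)/d, so U_p = 44.80 × 1/3.006 = 14.9 cfs.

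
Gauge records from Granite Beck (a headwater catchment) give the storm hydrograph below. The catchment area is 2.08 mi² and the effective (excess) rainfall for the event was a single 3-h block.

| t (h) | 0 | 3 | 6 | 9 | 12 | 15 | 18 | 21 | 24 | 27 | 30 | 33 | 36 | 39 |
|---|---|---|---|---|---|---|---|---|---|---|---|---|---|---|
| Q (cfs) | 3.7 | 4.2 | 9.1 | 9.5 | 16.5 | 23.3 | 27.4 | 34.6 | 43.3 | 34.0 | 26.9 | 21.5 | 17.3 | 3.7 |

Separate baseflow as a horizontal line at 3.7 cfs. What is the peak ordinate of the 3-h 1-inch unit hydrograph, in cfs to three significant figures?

U_p ≈ 79.4 cfs

Direct runoff: 0.0, 0.5, 5.4, 5.8, 12.8, 19.6, 23.7, 30.9, 39.6, 30.3, 23.2, 17.8, 13.6, 0.0 cfs; ΣQ_DR = 223.2 cfs, peak = 39.6 cfs.
Runoff depth d = ΣQ_DR·Δt / A = 223.2 × 10800 / (2.08 mi²) = 0.4988 in.
The 1-inch UH is the DRH scaled by (1 in)/d, so U_p = 39.6 × 1/0.4988 = 79.4 cfs.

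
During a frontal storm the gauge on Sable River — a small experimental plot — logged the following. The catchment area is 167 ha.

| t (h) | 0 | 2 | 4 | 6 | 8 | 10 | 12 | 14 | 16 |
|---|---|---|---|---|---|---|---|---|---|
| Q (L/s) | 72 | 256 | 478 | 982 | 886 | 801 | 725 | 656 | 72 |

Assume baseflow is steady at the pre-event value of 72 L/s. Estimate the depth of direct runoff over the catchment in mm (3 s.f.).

d ≈ 18.5 mm

Direct runoff: 0.0, 184.0, 406.0, 910.0, 814.0, 729.0, 653.0, 584.0, 0.0 L/s; ΣQ_DR = 4280 L/s.
V = ΣQ_DR · Δt = 4280 × 7200 s = 3.082 × 10^7 L.
Over A = 167 ha, depth = V / A = 18.5 mm.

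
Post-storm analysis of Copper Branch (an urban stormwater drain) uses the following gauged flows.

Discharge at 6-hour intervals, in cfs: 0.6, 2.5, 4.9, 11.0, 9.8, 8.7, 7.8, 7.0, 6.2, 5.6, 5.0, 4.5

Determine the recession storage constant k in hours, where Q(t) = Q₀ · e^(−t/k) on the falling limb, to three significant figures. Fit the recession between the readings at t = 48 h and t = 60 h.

k ≈ 55.8 h

On the falling limb, Q drops from 6.2 to 5.0 cfs between t = 48 h and t = 60 h (Δt = 12 h).
k = −Δt / ln(Q₂/Q₁) = −12 / ln(5.0/6.2) = 55.8 h.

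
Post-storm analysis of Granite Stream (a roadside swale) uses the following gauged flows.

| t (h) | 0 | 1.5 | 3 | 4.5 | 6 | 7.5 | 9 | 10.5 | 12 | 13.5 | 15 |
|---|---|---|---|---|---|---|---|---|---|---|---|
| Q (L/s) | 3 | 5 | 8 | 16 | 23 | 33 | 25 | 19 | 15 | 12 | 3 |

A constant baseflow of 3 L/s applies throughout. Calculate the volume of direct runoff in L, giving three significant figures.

Direct-runoff ordinates (Q − Q_b): 0.0, 2.0, 5.0, 13.0, 20.0, 30.0, 22.0, 16.0, 12.0, 9.0, 0.0 L/s.
ΣQ_DR = 129.0 L/s.
With Δt = 1.5 h = 5400 s, V = ΣQ_DR · Δt = 129.0 × 5400 = 6.97 × 10^5 L.

V ≈ 6.97 × 10^5 L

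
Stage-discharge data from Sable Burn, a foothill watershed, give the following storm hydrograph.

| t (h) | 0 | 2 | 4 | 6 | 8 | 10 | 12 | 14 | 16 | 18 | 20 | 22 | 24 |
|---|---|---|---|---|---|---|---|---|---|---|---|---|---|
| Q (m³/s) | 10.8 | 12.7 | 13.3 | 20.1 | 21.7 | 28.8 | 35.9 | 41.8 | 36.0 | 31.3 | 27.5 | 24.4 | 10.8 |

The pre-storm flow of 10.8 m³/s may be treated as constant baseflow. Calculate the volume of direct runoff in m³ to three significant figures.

V ≈ 1.26 × 10^6 m³

Direct-runoff ordinates (Q − Q_b): 0.0, 1.9, 2.5, 9.3, 10.9, 18.0, 25.1, 31.0, 25.2, 20.5, 16.7, 13.6, 0.0 m³/s.
ΣQ_DR = 174.7 m³/s.
With Δt = 2 h = 7200 s, V = ΣQ_DR · Δt = 174.7 × 7200 = 1.26 × 10^6 m³.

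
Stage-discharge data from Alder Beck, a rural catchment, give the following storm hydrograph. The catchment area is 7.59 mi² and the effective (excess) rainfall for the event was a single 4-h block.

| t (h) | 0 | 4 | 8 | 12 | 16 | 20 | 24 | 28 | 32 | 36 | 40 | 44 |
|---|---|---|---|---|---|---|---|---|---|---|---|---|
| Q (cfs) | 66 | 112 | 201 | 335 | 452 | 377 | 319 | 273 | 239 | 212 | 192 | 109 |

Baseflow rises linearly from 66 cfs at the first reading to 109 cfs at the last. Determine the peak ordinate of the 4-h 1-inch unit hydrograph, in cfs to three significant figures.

Direct runoff: 0.00, 42.09, 127.18, 257.27, 370.36, 291.45, 229.55, 179.64, 141.73, 110.82, 86.91, 0.00 cfs; ΣQ_DR = 1837 cfs, peak = 370.36 cfs.
Runoff depth d = ΣQ_DR·Δt / A = 1837 × 14400 / (7.59 mi²) = 1.500 in.
The 1-inch UH is the DRH scaled by (1 in)/d, so U_p = 370.36 × 1/1.500 = 247 cfs.

U_p ≈ 247 cfs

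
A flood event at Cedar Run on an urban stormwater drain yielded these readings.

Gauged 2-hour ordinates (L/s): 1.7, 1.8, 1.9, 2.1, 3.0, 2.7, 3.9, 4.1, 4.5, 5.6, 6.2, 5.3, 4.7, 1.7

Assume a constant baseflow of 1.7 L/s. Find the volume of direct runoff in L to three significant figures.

V ≈ 1.83 × 10^5 L

Direct-runoff ordinates (Q − Q_b): 0.0, 0.1, 0.2, 0.4, 1.3, 1.0, 2.2, 2.4, 2.8, 3.9, 4.5, 3.6, 3.0, 0.0 L/s.
ΣQ_DR = 25.40 L/s.
With Δt = 2 h = 7200 s, V = ΣQ_DR · Δt = 25.40 × 7200 = 1.83 × 10^5 L.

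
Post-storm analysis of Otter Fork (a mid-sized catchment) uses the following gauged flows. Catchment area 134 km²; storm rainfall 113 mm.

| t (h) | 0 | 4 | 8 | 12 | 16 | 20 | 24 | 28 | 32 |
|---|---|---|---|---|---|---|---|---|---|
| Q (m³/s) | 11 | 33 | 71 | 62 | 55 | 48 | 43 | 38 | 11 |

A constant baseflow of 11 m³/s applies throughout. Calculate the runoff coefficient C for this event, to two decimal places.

ΣQ_DR = 273.0 m³/s; V = ΣQ_DR·Δt = 3.931 × 10^6 m³.
Runoff depth d = V / A = 29.34 mm.
C = d / P = 29.34 / 113 = 0.26.

C ≈ 0.26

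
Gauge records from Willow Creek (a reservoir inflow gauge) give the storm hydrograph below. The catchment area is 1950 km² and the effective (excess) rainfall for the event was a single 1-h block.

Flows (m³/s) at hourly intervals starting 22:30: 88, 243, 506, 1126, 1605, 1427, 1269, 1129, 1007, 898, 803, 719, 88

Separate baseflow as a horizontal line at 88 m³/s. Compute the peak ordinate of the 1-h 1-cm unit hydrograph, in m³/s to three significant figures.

Direct runoff: 0.0, 155.0, 418.0, 1038.0, 1517.0, 1339.0, 1181.0, 1041.0, 919.0, 810.0, 715.0, 631.0, 0.0 m³/s; ΣQ_DR = 9764 m³/s, peak = 1517.0 m³/s.
Runoff depth d = ΣQ_DR·Δt / A = 9764 × 3600 / (1950 km²) = 18.03 mm.
The 1-cm UH is the DRH scaled by (10 mm)/d, so U_p = 1517.0 × 10/18.03 = 842 m³/s.

U_p ≈ 842 m³/s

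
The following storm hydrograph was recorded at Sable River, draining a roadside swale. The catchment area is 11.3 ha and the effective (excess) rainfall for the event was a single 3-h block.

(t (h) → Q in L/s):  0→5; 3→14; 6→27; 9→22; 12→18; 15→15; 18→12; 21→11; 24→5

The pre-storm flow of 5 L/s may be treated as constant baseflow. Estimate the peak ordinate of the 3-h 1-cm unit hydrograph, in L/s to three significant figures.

U_p ≈ 27.4 L/s

Direct runoff: 0.0, 9.0, 22.0, 17.0, 13.0, 10.0, 7.0, 6.0, 0.0 L/s; ΣQ_DR = 84.00 L/s, peak = 22.0 L/s.
Runoff depth d = ΣQ_DR·Δt / A = 84.00 × 10800 / (11.3 ha) = 8.028 mm.
The 1-cm UH is the DRH scaled by (10 mm)/d, so U_p = 22.0 × 10/8.028 = 27.4 L/s.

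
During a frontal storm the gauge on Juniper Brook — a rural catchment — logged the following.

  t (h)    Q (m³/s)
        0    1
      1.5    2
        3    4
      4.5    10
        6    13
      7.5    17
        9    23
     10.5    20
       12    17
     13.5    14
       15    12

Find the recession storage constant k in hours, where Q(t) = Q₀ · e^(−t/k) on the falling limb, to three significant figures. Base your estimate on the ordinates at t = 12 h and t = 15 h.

k ≈ 8.61 h

On the falling limb, Q drops from 17 to 12 m³/s between t = 12 h and t = 15 h (Δt = 3 h).
k = −Δt / ln(Q₂/Q₁) = −3 / ln(12/17) = 8.61 h.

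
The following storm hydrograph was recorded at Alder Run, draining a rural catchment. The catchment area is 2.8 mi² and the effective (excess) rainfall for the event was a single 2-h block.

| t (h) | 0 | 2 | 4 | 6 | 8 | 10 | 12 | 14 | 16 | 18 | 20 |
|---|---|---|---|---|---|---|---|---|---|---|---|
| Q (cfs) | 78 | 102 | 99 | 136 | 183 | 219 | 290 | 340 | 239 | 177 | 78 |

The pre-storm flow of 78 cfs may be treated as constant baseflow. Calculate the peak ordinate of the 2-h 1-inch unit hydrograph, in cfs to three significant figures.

U_p ≈ 219 cfs

Direct runoff: 0.0, 24.0, 21.0, 58.0, 105.0, 141.0, 212.0, 262.0, 161.0, 99.0, 0.0 cfs; ΣQ_DR = 1083 cfs, peak = 262.0 cfs.
Runoff depth d = ΣQ_DR·Δt / A = 1083 × 7200 / (2.8 mi²) = 1.199 in.
The 1-inch UH is the DRH scaled by (1 in)/d, so U_p = 262.0 × 1/1.199 = 219 cfs.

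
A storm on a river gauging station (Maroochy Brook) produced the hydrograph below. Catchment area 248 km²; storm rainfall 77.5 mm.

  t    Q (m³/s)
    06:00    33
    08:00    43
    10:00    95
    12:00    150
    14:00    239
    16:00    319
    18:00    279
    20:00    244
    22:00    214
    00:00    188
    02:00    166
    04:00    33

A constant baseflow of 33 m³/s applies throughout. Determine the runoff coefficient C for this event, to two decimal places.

ΣQ_DR = 1607 m³/s; V = ΣQ_DR·Δt = 1.157 × 10^7 m³.
Runoff depth d = V / A = 46.65 mm.
C = d / P = 46.65 / 77.5 = 0.60.

C ≈ 0.60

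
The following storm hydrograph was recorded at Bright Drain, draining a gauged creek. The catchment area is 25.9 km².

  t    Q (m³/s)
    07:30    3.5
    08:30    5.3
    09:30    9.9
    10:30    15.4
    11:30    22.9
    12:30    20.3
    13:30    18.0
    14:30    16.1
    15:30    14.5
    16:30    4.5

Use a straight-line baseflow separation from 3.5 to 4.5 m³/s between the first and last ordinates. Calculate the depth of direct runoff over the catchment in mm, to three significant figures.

Direct runoff: 0.00, 1.69, 6.18, 11.57, 18.96, 16.24, 13.83, 11.82, 10.11, 0.00 m³/s; ΣQ_DR = 90.40 m³/s.
V = ΣQ_DR · Δt = 90.40 × 3600 s = 3.254 × 10^5 m³.
Over A = 25.9 km², depth = V / A = 12.6 mm.

d ≈ 12.6 mm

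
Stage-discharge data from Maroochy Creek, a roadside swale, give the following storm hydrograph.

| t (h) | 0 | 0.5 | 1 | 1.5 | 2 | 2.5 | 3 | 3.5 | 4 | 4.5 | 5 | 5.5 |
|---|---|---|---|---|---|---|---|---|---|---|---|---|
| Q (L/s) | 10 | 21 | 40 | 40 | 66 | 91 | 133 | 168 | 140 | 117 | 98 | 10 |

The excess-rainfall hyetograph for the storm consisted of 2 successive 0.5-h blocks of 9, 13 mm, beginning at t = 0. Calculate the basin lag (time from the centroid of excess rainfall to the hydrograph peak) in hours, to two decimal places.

t_L ≈ 2.95 h

Centroid of excess rainfall: t_c = Σ P_i·t̄_i / ΣP_i = 0.5455 h (block centres at 0.25, 0.75 h).
Hydrograph peak occurs at t = 3.5 h, so basin lag t_L = 3.5 − 0.5455 = 2.95 h.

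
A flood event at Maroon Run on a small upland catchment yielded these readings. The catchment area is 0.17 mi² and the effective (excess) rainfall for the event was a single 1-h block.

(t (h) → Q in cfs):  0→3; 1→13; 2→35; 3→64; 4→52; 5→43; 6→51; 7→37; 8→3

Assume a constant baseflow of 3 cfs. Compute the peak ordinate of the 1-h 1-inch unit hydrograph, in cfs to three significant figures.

Direct runoff: 0.0, 10.0, 32.0, 61.0, 49.0, 40.0, 48.0, 34.0, 0.0 cfs; ΣQ_DR = 274.0 cfs, peak = 61.0 cfs.
Runoff depth d = ΣQ_DR·Δt / A = 274.0 × 3600 / (0.17 mi²) = 2.498 in.
The 1-inch UH is the DRH scaled by (1 in)/d, so U_p = 61.0 × 1/2.498 = 24.4 cfs.

U_p ≈ 24.4 cfs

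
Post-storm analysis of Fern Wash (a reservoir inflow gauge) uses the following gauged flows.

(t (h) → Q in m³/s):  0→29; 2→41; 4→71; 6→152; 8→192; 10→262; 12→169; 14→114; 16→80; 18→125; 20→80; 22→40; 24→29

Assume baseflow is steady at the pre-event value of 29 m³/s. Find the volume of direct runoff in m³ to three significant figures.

V ≈ 7.25 × 10^6 m³

Direct-runoff ordinates (Q − Q_b): 0.0, 12.0, 42.0, 123.0, 163.0, 233.0, 140.0, 85.0, 51.0, 96.0, 51.0, 11.0, 0.0 m³/s.
ΣQ_DR = 1007 m³/s.
With Δt = 2 h = 7200 s, V = ΣQ_DR · Δt = 1007 × 7200 = 7.25 × 10^6 m³.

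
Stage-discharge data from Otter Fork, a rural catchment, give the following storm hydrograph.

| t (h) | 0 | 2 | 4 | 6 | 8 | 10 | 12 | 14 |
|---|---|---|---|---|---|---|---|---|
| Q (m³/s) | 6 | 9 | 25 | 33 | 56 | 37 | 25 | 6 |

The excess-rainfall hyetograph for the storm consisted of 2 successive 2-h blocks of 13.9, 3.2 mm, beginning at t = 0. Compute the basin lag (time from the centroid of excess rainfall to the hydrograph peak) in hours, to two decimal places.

Centroid of excess rainfall: t_c = Σ P_i·t̄_i / ΣP_i = 1.3743 h (block centres at 1, 3 h).
Hydrograph peak occurs at t = 8 h, so basin lag t_L = 8 − 1.3743 = 6.63 h.

t_L ≈ 6.63 h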